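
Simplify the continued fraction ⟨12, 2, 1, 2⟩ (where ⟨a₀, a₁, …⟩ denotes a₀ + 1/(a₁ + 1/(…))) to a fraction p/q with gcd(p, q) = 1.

99/8

a_0 = 12: 12/1
a_1 = 2: 25/2
a_2 = 1: 37/3
a_3 = 2: 99/8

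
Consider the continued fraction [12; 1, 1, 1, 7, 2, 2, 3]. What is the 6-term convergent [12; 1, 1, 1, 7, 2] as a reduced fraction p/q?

620/49

Start with 2.
7 + 1/(2/1) = 7 + 1/2 = 15/2
1 + 1/(15/2) = 1 + 2/15 = 17/15
1 + 1/(17/15) = 1 + 15/17 = 32/17
1 + 1/(32/17) = 1 + 17/32 = 49/32
12 + 1/(49/32) = 12 + 32/49 = 620/49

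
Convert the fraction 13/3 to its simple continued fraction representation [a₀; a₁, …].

Repeatedly divide and take the remainder:
13 = 4·3 + 1, so a_0 = 4
3 = 3·1 + 0, so a_1 = 3

[4; 3]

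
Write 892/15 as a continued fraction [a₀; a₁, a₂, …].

[59; 2, 7]

⌊892/15⌋ = 59, remainder 7
⌊15/7⌋ = 2, remainder 1
⌊7/1⌋ = 7, remainder 0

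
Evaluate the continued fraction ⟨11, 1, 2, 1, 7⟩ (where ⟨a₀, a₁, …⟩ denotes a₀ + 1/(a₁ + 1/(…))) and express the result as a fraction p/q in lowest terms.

364/31

Use the convergent recurrence hₖ = aₖ·hₖ₋₁ + hₖ₋₂ (and likewise for the denominators kₖ):
a_0 = 11: 11/1
a_1 = 1: 12/1
a_2 = 2: 35/3
a_3 = 1: 47/4
a_4 = 7: 364/31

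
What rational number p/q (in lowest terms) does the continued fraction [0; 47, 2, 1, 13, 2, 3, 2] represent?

Start with 2.
3 + 1/(2/1) = 3 + 1/2 = 7/2
2 + 1/(7/2) = 2 + 2/7 = 16/7
13 + 1/(16/7) = 13 + 7/16 = 215/16
1 + 1/(215/16) = 1 + 16/215 = 231/215
2 + 1/(231/215) = 2 + 215/231 = 677/231
47 + 1/(677/231) = 47 + 231/677 = 32050/677
0 + 1/(32050/677) = 0 + 677/32050 = 677/32050

677/32050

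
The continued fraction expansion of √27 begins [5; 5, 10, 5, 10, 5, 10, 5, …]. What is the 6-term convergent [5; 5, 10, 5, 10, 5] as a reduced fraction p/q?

70226/13515

Work from the innermost term outward:
Start with 5.
10 + 1/(5/1) = 10 + 1/5 = 51/5
5 + 1/(51/5) = 5 + 5/51 = 260/51
10 + 1/(260/51) = 10 + 51/260 = 2651/260
5 + 1/(2651/260) = 5 + 260/2651 = 13515/2651
5 + 1/(13515/2651) = 5 + 2651/13515 = 70226/13515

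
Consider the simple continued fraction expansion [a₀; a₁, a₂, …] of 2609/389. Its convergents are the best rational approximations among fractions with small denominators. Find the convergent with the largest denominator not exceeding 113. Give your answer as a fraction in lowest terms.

389/58

a_0 = 6: 6/1  (≤ bound)
a_1 = 1: 7/1  (≤ bound)
a_2 = 2: 20/3  (≤ bound)
a_3 = 2: 47/7  (≤ bound)
a_4 = 2: 114/17  (≤ bound)
a_5 = 2: 275/41  (≤ bound)
a_6 = 1: 389/58  (≤ bound)
a_7 = 6: 2609/389  (> 113, stop)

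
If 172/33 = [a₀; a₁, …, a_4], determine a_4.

Repeatedly divide and take the remainder:
⌊172/33⌋ = 5, remainder 7
⌊33/7⌋ = 4, remainder 5
⌊7/5⌋ = 1, remainder 2
⌊5/2⌋ = 2, remainder 1
⌊2/1⌋ = 2, remainder 0

2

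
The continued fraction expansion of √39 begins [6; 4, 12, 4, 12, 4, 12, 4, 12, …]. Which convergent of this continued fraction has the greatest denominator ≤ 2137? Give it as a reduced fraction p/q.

1249/200

List convergents until the denominator exceeds the bound:
a_0 = 6: 6/1  (≤ bound)
a_1 = 4: 25/4  (≤ bound)
a_2 = 12: 306/49  (≤ bound)
a_3 = 4: 1249/200  (≤ bound)
a_4 = 12: 15294/2449  (> 2137, stop)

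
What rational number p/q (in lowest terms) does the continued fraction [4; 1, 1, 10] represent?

95/21

a_0 = 4: 4/1
a_1 = 1: 5/1
a_2 = 1: 9/2
a_3 = 10: 95/21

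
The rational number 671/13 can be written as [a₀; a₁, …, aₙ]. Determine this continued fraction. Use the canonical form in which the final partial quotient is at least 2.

Run the Euclidean algorithm, recording each quotient:
671 = 51·13 + 8, so a_0 = 51
13 = 1·8 + 5, so a_1 = 1
8 = 1·5 + 3, so a_2 = 1
5 = 1·3 + 2, so a_3 = 1
3 = 1·2 + 1, so a_4 = 1
2 = 2·1 + 0, so a_5 = 2

[51; 1, 1, 1, 1, 2]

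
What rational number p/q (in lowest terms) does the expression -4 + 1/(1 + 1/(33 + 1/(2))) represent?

Start with 2.
33 + 1/(2/1) = 33 + 1/2 = 67/2
1 + 1/(67/2) = 1 + 2/67 = 69/67
-4 + 1/(69/67) = -4 + 67/69 = -209/69

-209/69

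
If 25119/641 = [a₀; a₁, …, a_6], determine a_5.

25119 = 39·641 + 120, so a_0 = 39
641 = 5·120 + 41, so a_1 = 5
120 = 2·41 + 38, so a_2 = 2
41 = 1·38 + 3, so a_3 = 1
38 = 12·3 + 2, so a_4 = 12
3 = 1·2 + 1, so a_5 = 1

1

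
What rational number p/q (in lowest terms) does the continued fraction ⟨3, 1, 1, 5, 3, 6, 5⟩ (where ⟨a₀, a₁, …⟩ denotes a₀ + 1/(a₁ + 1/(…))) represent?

4039/1140

Start with 5.
6 + 1/(5/1) = 6 + 1/5 = 31/5
3 + 1/(31/5) = 3 + 5/31 = 98/31
5 + 1/(98/31) = 5 + 31/98 = 521/98
1 + 1/(521/98) = 1 + 98/521 = 619/521
1 + 1/(619/521) = 1 + 521/619 = 1140/619
3 + 1/(1140/619) = 3 + 619/1140 = 4039/1140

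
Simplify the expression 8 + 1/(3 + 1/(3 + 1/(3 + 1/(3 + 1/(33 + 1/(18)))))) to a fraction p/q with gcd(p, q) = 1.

543407/65449

a_0 = 8: 8/1
a_1 = 3: 25/3
a_2 = 3: 83/10
a_3 = 3: 274/33
a_4 = 3: 905/109
a_5 = 33: 30139/3630
a_6 = 18: 543407/65449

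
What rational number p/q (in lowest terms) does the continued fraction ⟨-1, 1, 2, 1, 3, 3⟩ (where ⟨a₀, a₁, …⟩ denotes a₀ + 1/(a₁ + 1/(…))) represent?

-13/49

Use the convergent recurrence hₖ = aₖ·hₖ₋₁ + hₖ₋₂ (and likewise for the denominators kₖ):
a_0 = -1: -1/1
a_1 = 1: 0/1
a_2 = 2: -1/3
a_3 = 1: -1/4
a_4 = 3: -4/15
a_5 = 3: -13/49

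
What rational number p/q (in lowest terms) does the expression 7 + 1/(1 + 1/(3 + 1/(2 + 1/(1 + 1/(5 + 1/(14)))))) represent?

8151/1049

Work from the innermost term outward:
Start with 14.
5 + 1/(14/1) = 5 + 1/14 = 71/14
1 + 1/(71/14) = 1 + 14/71 = 85/71
2 + 1/(85/71) = 2 + 71/85 = 241/85
3 + 1/(241/85) = 3 + 85/241 = 808/241
1 + 1/(808/241) = 1 + 241/808 = 1049/808
7 + 1/(1049/808) = 7 + 808/1049 = 8151/1049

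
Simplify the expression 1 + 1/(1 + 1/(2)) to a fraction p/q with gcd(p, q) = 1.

Compute successive convergents:
a_0 = 1: 1/1
a_1 = 1: 2/1
a_2 = 2: 5/3

5/3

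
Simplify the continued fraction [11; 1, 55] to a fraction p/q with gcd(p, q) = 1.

Compute successive convergents:
a_0 = 11: 11/1
a_1 = 1: 12/1
a_2 = 55: 671/56

671/56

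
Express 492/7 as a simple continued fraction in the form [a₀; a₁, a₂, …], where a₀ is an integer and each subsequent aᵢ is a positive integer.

[70; 3, 2]

⌊492/7⌋ = 70, remainder 2
⌊7/2⌋ = 3, remainder 1
⌊2/1⌋ = 2, remainder 0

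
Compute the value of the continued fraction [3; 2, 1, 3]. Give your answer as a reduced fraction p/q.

Start with 3.
1 + 1/(3/1) = 1 + 1/3 = 4/3
2 + 1/(4/3) = 2 + 3/4 = 11/4
3 + 1/(11/4) = 3 + 4/11 = 37/11

37/11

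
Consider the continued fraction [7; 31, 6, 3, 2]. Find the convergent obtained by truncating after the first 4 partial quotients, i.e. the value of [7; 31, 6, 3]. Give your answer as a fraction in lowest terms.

4163/592

Starting at the tail and folding back:
Start with 3.
6 + 1/(3/1) = 6 + 1/3 = 19/3
31 + 1/(19/3) = 31 + 3/19 = 592/19
7 + 1/(592/19) = 7 + 19/592 = 4163/592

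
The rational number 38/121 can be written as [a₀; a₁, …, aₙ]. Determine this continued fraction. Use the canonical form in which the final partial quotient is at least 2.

[0; 3, 5, 2, 3]

38 ÷ 121 → quotient 0, remainder 38
121 ÷ 38 → quotient 3, remainder 7
38 ÷ 7 → quotient 5, remainder 3
7 ÷ 3 → quotient 2, remainder 1
3 ÷ 1 → quotient 3, remainder 0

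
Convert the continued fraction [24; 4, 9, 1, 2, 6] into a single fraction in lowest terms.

18304/755

a_0 = 24: 24/1
a_1 = 4: 97/4
a_2 = 9: 897/37
a_3 = 1: 994/41
a_4 = 2: 2885/119
a_5 = 6: 18304/755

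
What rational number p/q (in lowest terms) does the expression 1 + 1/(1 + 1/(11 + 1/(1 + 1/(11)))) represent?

Collapse the nested fraction from the inside out:
Start with 11.
1 + 1/(11/1) = 1 + 1/11 = 12/11
11 + 1/(12/11) = 11 + 11/12 = 143/12
1 + 1/(143/12) = 1 + 12/143 = 155/143
1 + 1/(155/143) = 1 + 143/155 = 298/155

298/155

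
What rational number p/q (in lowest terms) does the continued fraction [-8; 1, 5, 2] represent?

-93/13

Start with 2.
5 + 1/(2/1) = 5 + 1/2 = 11/2
1 + 1/(11/2) = 1 + 2/11 = 13/11
-8 + 1/(13/11) = -8 + 11/13 = -93/13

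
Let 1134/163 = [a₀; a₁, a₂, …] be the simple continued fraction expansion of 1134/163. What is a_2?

1134 ÷ 163 → quotient 6, remainder 156
163 ÷ 156 → quotient 1, remainder 7
156 ÷ 7 → quotient 22, remainder 2

22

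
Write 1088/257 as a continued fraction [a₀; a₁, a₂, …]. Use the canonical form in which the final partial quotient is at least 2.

1088 = 4·257 + 60, so a_0 = 4
257 = 4·60 + 17, so a_1 = 4
60 = 3·17 + 9, so a_2 = 3
17 = 1·9 + 8, so a_3 = 1
9 = 1·8 + 1, so a_4 = 1
8 = 8·1 + 0, so a_5 = 8

[4; 4, 3, 1, 1, 8]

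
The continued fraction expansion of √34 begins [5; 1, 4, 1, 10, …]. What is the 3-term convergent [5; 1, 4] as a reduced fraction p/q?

Start with 4.
1 + 1/(4/1) = 1 + 1/4 = 5/4
5 + 1/(5/4) = 5 + 4/5 = 29/5

29/5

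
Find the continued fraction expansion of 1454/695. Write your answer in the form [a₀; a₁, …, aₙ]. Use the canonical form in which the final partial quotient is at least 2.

Run the Euclidean algorithm, recording each quotient:
1454 = 2·695 + 64, so a_0 = 2
695 = 10·64 + 55, so a_1 = 10
64 = 1·55 + 9, so a_2 = 1
55 = 6·9 + 1, so a_3 = 6
9 = 9·1 + 0, so a_4 = 9

[2; 10, 1, 6, 9]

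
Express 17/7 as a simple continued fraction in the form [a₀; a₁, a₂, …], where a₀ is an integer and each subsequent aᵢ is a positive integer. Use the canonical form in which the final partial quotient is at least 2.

[2; 2, 3]

17 ÷ 7 → quotient 2, remainder 3
7 ÷ 3 → quotient 2, remainder 1
3 ÷ 1 → quotient 3, remainder 0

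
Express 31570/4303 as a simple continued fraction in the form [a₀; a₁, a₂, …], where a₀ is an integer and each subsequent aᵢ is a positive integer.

Run the Euclidean algorithm, recording each quotient:
31570 = 7·4303 + 1449, so a_0 = 7
4303 = 2·1449 + 1405, so a_1 = 2
1449 = 1·1405 + 44, so a_2 = 1
1405 = 31·44 + 41, so a_3 = 31
44 = 1·41 + 3, so a_4 = 1
41 = 13·3 + 2, so a_5 = 13
3 = 1·2 + 1, so a_6 = 1
2 = 2·1 + 0, so a_7 = 2

[7; 2, 1, 31, 1, 13, 1, 2]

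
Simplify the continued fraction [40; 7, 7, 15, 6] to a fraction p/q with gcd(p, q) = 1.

184323/4592

Build up convergents one term at a time:
a_0 = 40: 40/1
a_1 = 7: 281/7
a_2 = 7: 2007/50
a_3 = 15: 30386/757
a_4 = 6: 184323/4592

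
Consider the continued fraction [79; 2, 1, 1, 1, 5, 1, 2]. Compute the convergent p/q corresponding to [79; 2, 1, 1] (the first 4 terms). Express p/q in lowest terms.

397/5

a_0 = 79: 79/1
a_1 = 2: 159/2
a_2 = 1: 238/3
a_3 = 1: 397/5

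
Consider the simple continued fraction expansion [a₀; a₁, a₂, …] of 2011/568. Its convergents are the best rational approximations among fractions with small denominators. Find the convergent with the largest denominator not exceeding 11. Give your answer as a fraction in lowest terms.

a_0 = 3: 3/1  (≤ bound)
a_1 = 1: 4/1  (≤ bound)
a_2 = 1: 7/2  (≤ bound)
a_3 = 5: 39/11  (≤ bound)
a_4 = 1: 46/13  (> 11, stop)

39/11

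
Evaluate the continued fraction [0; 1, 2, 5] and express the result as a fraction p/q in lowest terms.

11/16

a_0 = 0: 0/1
a_1 = 1: 1/1
a_2 = 2: 2/3
a_3 = 5: 11/16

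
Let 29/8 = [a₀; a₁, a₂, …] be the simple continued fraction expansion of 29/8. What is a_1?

⌊29/8⌋ = 3, remainder 5
⌊8/5⌋ = 1, remainder 3

1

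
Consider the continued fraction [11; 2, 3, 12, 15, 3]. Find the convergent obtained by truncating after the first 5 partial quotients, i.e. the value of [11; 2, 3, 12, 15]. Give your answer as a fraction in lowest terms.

Build up convergents one term at a time:
a_0 = 11: 11/1
a_1 = 2: 23/2
a_2 = 3: 80/7
a_3 = 12: 983/86
a_4 = 15: 14825/1297

14825/1297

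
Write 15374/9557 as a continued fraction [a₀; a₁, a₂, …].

[1; 1, 1, 1, 1, 4, 59, 7]

15374 = 1·9557 + 5817, so a_0 = 1
9557 = 1·5817 + 3740, so a_1 = 1
5817 = 1·3740 + 2077, so a_2 = 1
3740 = 1·2077 + 1663, so a_3 = 1
2077 = 1·1663 + 414, so a_4 = 1
1663 = 4·414 + 7, so a_5 = 4
414 = 59·7 + 1, so a_6 = 59
7 = 7·1 + 0, so a_7 = 7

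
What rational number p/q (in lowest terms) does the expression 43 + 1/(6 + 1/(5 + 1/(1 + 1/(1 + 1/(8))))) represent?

Start with 8.
1 + 1/(8/1) = 1 + 1/8 = 9/8
1 + 1/(9/8) = 1 + 8/9 = 17/9
5 + 1/(17/9) = 5 + 9/17 = 94/17
6 + 1/(94/17) = 6 + 17/94 = 581/94
43 + 1/(581/94) = 43 + 94/581 = 25077/581

25077/581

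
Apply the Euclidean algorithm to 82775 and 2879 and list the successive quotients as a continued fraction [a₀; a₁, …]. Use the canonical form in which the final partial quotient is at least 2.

Repeatedly divide and take the remainder:
82775 = 28·2879 + 2163, so a_0 = 28
2879 = 1·2163 + 716, so a_1 = 1
2163 = 3·716 + 15, so a_2 = 3
716 = 47·15 + 11, so a_3 = 47
15 = 1·11 + 4, so a_4 = 1
11 = 2·4 + 3, so a_5 = 2
4 = 1·3 + 1, so a_6 = 1
3 = 3·1 + 0, so a_7 = 3

[28; 1, 3, 47, 1, 2, 1, 3]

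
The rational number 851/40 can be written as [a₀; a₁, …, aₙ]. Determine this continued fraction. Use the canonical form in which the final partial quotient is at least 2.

851 = 21·40 + 11, so a_0 = 21
40 = 3·11 + 7, so a_1 = 3
11 = 1·7 + 4, so a_2 = 1
7 = 1·4 + 3, so a_3 = 1
4 = 1·3 + 1, so a_4 = 1
3 = 3·1 + 0, so a_5 = 3

[21; 3, 1, 1, 1, 3]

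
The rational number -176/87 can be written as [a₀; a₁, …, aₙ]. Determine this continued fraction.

-176 ÷ 87 → quotient -3, remainder 85
87 ÷ 85 → quotient 1, remainder 2
85 ÷ 2 → quotient 42, remainder 1
2 ÷ 1 → quotient 2, remainder 0

[-3; 1, 42, 2]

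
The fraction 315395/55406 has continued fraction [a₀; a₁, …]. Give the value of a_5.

46

Apply division with remainder until the remainder is 0:
⌊315395/55406⌋ = 5, remainder 38365
⌊55406/38365⌋ = 1, remainder 17041
⌊38365/17041⌋ = 2, remainder 4283
⌊17041/4283⌋ = 3, remainder 4192
⌊4283/4192⌋ = 1, remainder 91
⌊4192/91⌋ = 46, remainder 6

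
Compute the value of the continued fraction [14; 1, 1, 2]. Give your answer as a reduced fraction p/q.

73/5

Build up convergents one term at a time:
a_0 = 14: 14/1
a_1 = 1: 15/1
a_2 = 1: 29/2
a_3 = 2: 73/5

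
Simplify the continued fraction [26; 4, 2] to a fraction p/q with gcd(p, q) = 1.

a_0 = 26: 26/1
a_1 = 4: 105/4
a_2 = 2: 236/9

236/9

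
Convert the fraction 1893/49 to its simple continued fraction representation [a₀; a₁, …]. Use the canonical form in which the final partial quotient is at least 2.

1893 = 38·49 + 31, so a_0 = 38
49 = 1·31 + 18, so a_1 = 1
31 = 1·18 + 13, so a_2 = 1
18 = 1·13 + 5, so a_3 = 1
13 = 2·5 + 3, so a_4 = 2
5 = 1·3 + 2, so a_5 = 1
3 = 1·2 + 1, so a_6 = 1
2 = 2·1 + 0, so a_7 = 2

[38; 1, 1, 1, 2, 1, 1, 2]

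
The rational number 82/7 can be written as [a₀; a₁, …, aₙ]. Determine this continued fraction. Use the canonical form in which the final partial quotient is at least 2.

82 ÷ 7 → quotient 11, remainder 5
7 ÷ 5 → quotient 1, remainder 2
5 ÷ 2 → quotient 2, remainder 1
2 ÷ 1 → quotient 2, remainder 0

[11; 1, 2, 2]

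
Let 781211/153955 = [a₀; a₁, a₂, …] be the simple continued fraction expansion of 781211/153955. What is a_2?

2

781211 = 5·153955 + 11436, so a_0 = 5
153955 = 13·11436 + 5287, so a_1 = 13
11436 = 2·5287 + 862, so a_2 = 2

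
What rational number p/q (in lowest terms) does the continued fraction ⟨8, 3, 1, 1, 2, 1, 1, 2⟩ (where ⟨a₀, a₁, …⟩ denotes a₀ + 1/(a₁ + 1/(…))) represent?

Start with 2.
1 + 1/(2/1) = 1 + 1/2 = 3/2
1 + 1/(3/2) = 1 + 2/3 = 5/3
2 + 1/(5/3) = 2 + 3/5 = 13/5
1 + 1/(13/5) = 1 + 5/13 = 18/13
1 + 1/(18/13) = 1 + 13/18 = 31/18
3 + 1/(31/18) = 3 + 18/31 = 111/31
8 + 1/(111/31) = 8 + 31/111 = 919/111

919/111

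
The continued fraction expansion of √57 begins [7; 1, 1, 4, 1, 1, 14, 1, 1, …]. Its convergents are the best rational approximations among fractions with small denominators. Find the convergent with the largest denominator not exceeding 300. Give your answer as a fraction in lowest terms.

2197/291

List convergents until the denominator exceeds the bound:
a_0 = 7: 7/1  (≤ bound)
a_1 = 1: 8/1  (≤ bound)
a_2 = 1: 15/2  (≤ bound)
a_3 = 4: 68/9  (≤ bound)
a_4 = 1: 83/11  (≤ bound)
a_5 = 1: 151/20  (≤ bound)
a_6 = 14: 2197/291  (≤ bound)
a_7 = 1: 2348/311  (> 300, stop)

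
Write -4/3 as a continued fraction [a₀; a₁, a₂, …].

-4 = -2·3 + 2, so a_0 = -2
3 = 1·2 + 1, so a_1 = 1
2 = 2·1 + 0, so a_2 = 2

[-2; 1, 2]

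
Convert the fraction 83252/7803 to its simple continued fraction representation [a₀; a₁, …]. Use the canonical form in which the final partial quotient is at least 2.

[10; 1, 2, 43, 60]

83252 = 10·7803 + 5222, so a_0 = 10
7803 = 1·5222 + 2581, so a_1 = 1
5222 = 2·2581 + 60, so a_2 = 2
2581 = 43·60 + 1, so a_3 = 43
60 = 60·1 + 0, so a_4 = 60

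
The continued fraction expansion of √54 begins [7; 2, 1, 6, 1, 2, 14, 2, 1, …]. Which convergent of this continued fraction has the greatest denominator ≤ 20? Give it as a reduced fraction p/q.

List convergents until the denominator exceeds the bound:
a_0 = 7: 7/1  (≤ bound)
a_1 = 2: 15/2  (≤ bound)
a_2 = 1: 22/3  (≤ bound)
a_3 = 6: 147/20  (≤ bound)
a_4 = 1: 169/23  (> 20, stop)

147/20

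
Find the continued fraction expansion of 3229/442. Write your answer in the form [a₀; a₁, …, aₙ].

3229 = 7·442 + 135, so a_0 = 7
442 = 3·135 + 37, so a_1 = 3
135 = 3·37 + 24, so a_2 = 3
37 = 1·24 + 13, so a_3 = 1
24 = 1·13 + 11, so a_4 = 1
13 = 1·11 + 2, so a_5 = 1
11 = 5·2 + 1, so a_6 = 5
2 = 2·1 + 0, so a_7 = 2

[7; 3, 3, 1, 1, 1, 5, 2]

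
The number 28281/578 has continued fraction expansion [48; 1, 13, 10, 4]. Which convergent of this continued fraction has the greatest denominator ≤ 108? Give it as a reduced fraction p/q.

a_0 = 48: 48/1  (≤ bound)
a_1 = 1: 49/1  (≤ bound)
a_2 = 13: 685/14  (≤ bound)
a_3 = 10: 6899/141  (> 108, stop)

685/14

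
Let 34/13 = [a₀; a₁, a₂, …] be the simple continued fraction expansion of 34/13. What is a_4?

1

Apply division with remainder until the remainder is 0:
34 ÷ 13 → quotient 2, remainder 8
13 ÷ 8 → quotient 1, remainder 5
8 ÷ 5 → quotient 1, remainder 3
5 ÷ 3 → quotient 1, remainder 2
3 ÷ 2 → quotient 1, remainder 1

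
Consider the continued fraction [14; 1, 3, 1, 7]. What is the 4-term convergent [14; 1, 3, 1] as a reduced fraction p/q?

74/5

Start with 1.
3 + 1/(1/1) = 3 + 1/1 = 4/1
1 + 1/(4/1) = 1 + 1/4 = 5/4
14 + 1/(5/4) = 14 + 4/5 = 74/5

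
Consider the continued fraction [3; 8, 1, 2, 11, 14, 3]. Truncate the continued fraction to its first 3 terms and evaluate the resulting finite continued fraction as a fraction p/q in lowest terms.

28/9

Work from the innermost term outward:
Start with 1.
8 + 1/(1/1) = 8 + 1/1 = 9/1
3 + 1/(9/1) = 3 + 1/9 = 28/9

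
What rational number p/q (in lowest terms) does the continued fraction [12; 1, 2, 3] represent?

127/10

Work from the innermost term outward:
Start with 3.
2 + 1/(3/1) = 2 + 1/3 = 7/3
1 + 1/(7/3) = 1 + 3/7 = 10/7
12 + 1/(10/7) = 12 + 7/10 = 127/10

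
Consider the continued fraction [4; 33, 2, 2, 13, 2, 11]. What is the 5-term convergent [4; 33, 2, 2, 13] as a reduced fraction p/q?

a_0 = 4: 4/1
a_1 = 33: 133/33
a_2 = 2: 270/67
a_3 = 2: 673/167
a_4 = 13: 9019/2238

9019/2238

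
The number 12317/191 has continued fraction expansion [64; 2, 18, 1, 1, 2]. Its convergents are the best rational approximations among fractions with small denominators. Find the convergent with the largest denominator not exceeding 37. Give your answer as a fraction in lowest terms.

a_0 = 64: 64/1  (≤ bound)
a_1 = 2: 129/2  (≤ bound)
a_2 = 18: 2386/37  (≤ bound)
a_3 = 1: 2515/39  (> 37, stop)

2386/37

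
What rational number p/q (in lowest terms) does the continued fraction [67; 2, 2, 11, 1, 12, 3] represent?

a_0 = 67: 67/1
a_1 = 2: 135/2
a_2 = 2: 337/5
a_3 = 11: 3842/57
a_4 = 1: 4179/62
a_5 = 12: 53990/801
a_6 = 3: 166149/2465

166149/2465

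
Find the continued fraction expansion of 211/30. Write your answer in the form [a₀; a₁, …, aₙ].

Run the Euclidean algorithm, recording each quotient:
211 = 7·30 + 1, so a_0 = 7
30 = 30·1 + 0, so a_1 = 30

[7; 30]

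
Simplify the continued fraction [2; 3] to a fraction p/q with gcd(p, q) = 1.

Compute successive convergents:
a_0 = 2: 2/1
a_1 = 3: 7/3

7/3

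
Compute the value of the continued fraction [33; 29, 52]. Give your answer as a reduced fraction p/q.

a_0 = 33: 33/1
a_1 = 29: 958/29
a_2 = 52: 49849/1509

49849/1509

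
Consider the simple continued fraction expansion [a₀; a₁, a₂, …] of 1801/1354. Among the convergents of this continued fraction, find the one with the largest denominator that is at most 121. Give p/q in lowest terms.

137/103

a_0 = 1: 1/1  (≤ bound)
a_1 = 3: 4/3  (≤ bound)
a_2 = 34: 137/103  (≤ bound)
a_3 = 2: 278/209  (> 121, stop)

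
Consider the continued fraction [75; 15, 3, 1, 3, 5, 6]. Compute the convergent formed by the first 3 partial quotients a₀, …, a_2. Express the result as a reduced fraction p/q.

3453/46

a_0 = 75: 75/1
a_1 = 15: 1126/15
a_2 = 3: 3453/46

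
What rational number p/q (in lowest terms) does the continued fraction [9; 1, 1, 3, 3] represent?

220/23

Use the convergent recurrence hₖ = aₖ·hₖ₋₁ + hₖ₋₂ (and likewise for the denominators kₖ):
a_0 = 9: 9/1
a_1 = 1: 10/1
a_2 = 1: 19/2
a_3 = 3: 67/7
a_4 = 3: 220/23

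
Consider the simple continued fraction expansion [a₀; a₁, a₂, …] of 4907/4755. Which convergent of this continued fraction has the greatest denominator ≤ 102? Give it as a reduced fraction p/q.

a_0 = 1: 1/1  (≤ bound)
a_1 = 31: 32/31  (≤ bound)
a_2 = 3: 97/94  (≤ bound)
a_3 = 1: 129/125  (> 102, stop)

97/94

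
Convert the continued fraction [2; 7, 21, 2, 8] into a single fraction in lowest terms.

Start with 8.
2 + 1/(8/1) = 2 + 1/8 = 17/8
21 + 1/(17/8) = 21 + 8/17 = 365/17
7 + 1/(365/17) = 7 + 17/365 = 2572/365
2 + 1/(2572/365) = 2 + 365/2572 = 5509/2572

5509/2572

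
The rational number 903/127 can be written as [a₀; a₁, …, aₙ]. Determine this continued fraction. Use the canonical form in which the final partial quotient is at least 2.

[7; 9, 14]

Apply division with remainder until the remainder is 0:
⌊903/127⌋ = 7, remainder 14
⌊127/14⌋ = 9, remainder 1
⌊14/1⌋ = 14, remainder 0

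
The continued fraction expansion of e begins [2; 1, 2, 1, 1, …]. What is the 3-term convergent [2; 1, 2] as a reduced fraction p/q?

Start with 2.
1 + 1/(2/1) = 1 + 1/2 = 3/2
2 + 1/(3/2) = 2 + 2/3 = 8/3

8/3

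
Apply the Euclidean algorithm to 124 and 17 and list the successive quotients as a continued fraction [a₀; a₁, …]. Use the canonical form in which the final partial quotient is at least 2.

124 = 7·17 + 5, so a_0 = 7
17 = 3·5 + 2, so a_1 = 3
5 = 2·2 + 1, so a_2 = 2
2 = 2·1 + 0, so a_3 = 2

[7; 3, 2, 2]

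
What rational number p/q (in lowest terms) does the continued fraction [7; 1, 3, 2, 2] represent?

171/22

Build up convergents one term at a time:
a_0 = 7: 7/1
a_1 = 1: 8/1
a_2 = 3: 31/4
a_3 = 2: 70/9
a_4 = 2: 171/22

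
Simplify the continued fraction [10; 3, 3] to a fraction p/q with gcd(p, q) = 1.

a_0 = 10: 10/1
a_1 = 3: 31/3
a_2 = 3: 103/10

103/10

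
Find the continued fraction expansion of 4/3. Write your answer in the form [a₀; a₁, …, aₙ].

[1; 3]

Apply division with remainder until the remainder is 0:
4 ÷ 3 → quotient 1, remainder 1
3 ÷ 1 → quotient 3, remainder 0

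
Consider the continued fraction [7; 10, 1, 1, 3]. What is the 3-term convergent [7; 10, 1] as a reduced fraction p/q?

78/11

Use the convergent recurrence hₖ = aₖ·hₖ₋₁ + hₖ₋₂ (and likewise for the denominators kₖ):
a_0 = 7: 7/1
a_1 = 10: 71/10
a_2 = 1: 78/11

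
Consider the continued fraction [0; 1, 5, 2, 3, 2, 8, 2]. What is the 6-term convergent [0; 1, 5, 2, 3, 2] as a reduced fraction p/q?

87/103

Start with 2.
3 + 1/(2/1) = 3 + 1/2 = 7/2
2 + 1/(7/2) = 2 + 2/7 = 16/7
5 + 1/(16/7) = 5 + 7/16 = 87/16
1 + 1/(87/16) = 1 + 16/87 = 103/87
0 + 1/(103/87) = 0 + 87/103 = 87/103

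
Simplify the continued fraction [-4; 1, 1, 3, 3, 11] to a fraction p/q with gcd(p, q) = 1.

-893/260

Start with 11.
3 + 1/(11/1) = 3 + 1/11 = 34/11
3 + 1/(34/11) = 3 + 11/34 = 113/34
1 + 1/(113/34) = 1 + 34/113 = 147/113
1 + 1/(147/113) = 1 + 113/147 = 260/147
-4 + 1/(260/147) = -4 + 147/260 = -893/260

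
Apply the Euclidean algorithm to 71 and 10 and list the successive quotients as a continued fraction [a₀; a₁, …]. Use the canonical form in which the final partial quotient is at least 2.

[7; 10]

⌊71/10⌋ = 7, remainder 1
⌊10/1⌋ = 10, remainder 0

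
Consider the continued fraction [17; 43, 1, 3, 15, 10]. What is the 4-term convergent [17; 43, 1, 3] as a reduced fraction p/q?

Work from the innermost term outward:
Start with 3.
1 + 1/(3/1) = 1 + 1/3 = 4/3
43 + 1/(4/3) = 43 + 3/4 = 175/4
17 + 1/(175/4) = 17 + 4/175 = 2979/175

2979/175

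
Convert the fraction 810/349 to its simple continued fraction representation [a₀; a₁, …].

[2; 3, 8, 1, 1, 1, 1, 2]

Run the Euclidean algorithm, recording each quotient:
⌊810/349⌋ = 2, remainder 112
⌊349/112⌋ = 3, remainder 13
⌊112/13⌋ = 8, remainder 8
⌊13/8⌋ = 1, remainder 5
⌊8/5⌋ = 1, remainder 3
⌊5/3⌋ = 1, remainder 2
⌊3/2⌋ = 1, remainder 1
⌊2/1⌋ = 2, remainder 0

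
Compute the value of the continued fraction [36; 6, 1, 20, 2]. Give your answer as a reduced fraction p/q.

a_0 = 36: 36/1
a_1 = 6: 217/6
a_2 = 1: 253/7
a_3 = 20: 5277/146
a_4 = 2: 10807/299

10807/299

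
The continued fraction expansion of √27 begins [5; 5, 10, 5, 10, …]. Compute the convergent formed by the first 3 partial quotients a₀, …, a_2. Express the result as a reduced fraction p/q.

265/51

a_0 = 5: 5/1
a_1 = 5: 26/5
a_2 = 10: 265/51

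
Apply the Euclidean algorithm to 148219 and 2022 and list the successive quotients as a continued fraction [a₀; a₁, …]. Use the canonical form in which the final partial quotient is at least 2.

[73; 3, 3, 2, 1, 6, 9]

148219 = 73·2022 + 613, so a_0 = 73
2022 = 3·613 + 183, so a_1 = 3
613 = 3·183 + 64, so a_2 = 3
183 = 2·64 + 55, so a_3 = 2
64 = 1·55 + 9, so a_4 = 1
55 = 6·9 + 1, so a_5 = 6
9 = 9·1 + 0, so a_6 = 9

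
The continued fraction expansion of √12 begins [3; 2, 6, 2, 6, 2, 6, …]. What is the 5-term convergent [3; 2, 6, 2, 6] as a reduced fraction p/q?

Start with 6.
2 + 1/(6/1) = 2 + 1/6 = 13/6
6 + 1/(13/6) = 6 + 6/13 = 84/13
2 + 1/(84/13) = 2 + 13/84 = 181/84
3 + 1/(181/84) = 3 + 84/181 = 627/181

627/181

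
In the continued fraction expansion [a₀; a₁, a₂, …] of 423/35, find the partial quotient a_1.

11

⌊423/35⌋ = 12, remainder 3
⌊35/3⌋ = 11, remainder 2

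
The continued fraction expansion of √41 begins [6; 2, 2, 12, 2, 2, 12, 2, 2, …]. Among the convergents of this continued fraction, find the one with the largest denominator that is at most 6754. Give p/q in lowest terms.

a_0 = 6: 6/1  (≤ bound)
a_1 = 2: 13/2  (≤ bound)
a_2 = 2: 32/5  (≤ bound)
a_3 = 12: 397/62  (≤ bound)
a_4 = 2: 826/129  (≤ bound)
a_5 = 2: 2049/320  (≤ bound)
a_6 = 12: 25414/3969  (≤ bound)
a_7 = 2: 52877/8258  (> 6754, stop)

25414/3969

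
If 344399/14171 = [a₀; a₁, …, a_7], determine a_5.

16

344399 = 24·14171 + 4295, so a_0 = 24
14171 = 3·4295 + 1286, so a_1 = 3
4295 = 3·1286 + 437, so a_2 = 3
1286 = 2·437 + 412, so a_3 = 2
437 = 1·412 + 25, so a_4 = 1
412 = 16·25 + 12, so a_5 = 16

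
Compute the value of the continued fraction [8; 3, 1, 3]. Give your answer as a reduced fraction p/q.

124/15

a_0 = 8: 8/1
a_1 = 3: 25/3
a_2 = 1: 33/4
a_3 = 3: 124/15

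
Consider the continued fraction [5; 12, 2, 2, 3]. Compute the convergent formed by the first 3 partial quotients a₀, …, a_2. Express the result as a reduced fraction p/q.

Collapse the nested fraction from the inside out:
Start with 2.
12 + 1/(2/1) = 12 + 1/2 = 25/2
5 + 1/(25/2) = 5 + 2/25 = 127/25

127/25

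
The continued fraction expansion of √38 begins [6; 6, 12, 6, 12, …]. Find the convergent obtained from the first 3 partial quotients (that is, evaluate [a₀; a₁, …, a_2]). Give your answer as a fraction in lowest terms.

a_0 = 6: 6/1
a_1 = 6: 37/6
a_2 = 12: 450/73

450/73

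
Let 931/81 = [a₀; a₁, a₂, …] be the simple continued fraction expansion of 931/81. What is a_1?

2

931 = 11·81 + 40, so a_0 = 11
81 = 2·40 + 1, so a_1 = 2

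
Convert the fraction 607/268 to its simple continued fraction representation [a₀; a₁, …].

[2; 3, 1, 3, 2, 3, 2]

607 ÷ 268 → quotient 2, remainder 71
268 ÷ 71 → quotient 3, remainder 55
71 ÷ 55 → quotient 1, remainder 16
55 ÷ 16 → quotient 3, remainder 7
16 ÷ 7 → quotient 2, remainder 2
7 ÷ 2 → quotient 3, remainder 1
2 ÷ 1 → quotient 2, remainder 0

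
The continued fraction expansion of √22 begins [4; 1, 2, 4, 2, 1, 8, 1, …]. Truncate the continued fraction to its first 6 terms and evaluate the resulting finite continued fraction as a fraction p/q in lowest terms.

197/42

Start with 1.
2 + 1/(1/1) = 2 + 1/1 = 3/1
4 + 1/(3/1) = 4 + 1/3 = 13/3
2 + 1/(13/3) = 2 + 3/13 = 29/13
1 + 1/(29/13) = 1 + 13/29 = 42/29
4 + 1/(42/29) = 4 + 29/42 = 197/42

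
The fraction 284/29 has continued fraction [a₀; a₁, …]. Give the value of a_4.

5

284 = 9·29 + 23, so a_0 = 9
29 = 1·23 + 6, so a_1 = 1
23 = 3·6 + 5, so a_2 = 3
6 = 1·5 + 1, so a_3 = 1
5 = 5·1 + 0, so a_4 = 5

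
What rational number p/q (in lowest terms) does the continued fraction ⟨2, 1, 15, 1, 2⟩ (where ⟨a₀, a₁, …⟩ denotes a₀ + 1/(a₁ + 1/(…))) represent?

147/50

Compute successive convergents:
a_0 = 2: 2/1
a_1 = 1: 3/1
a_2 = 15: 47/16
a_3 = 1: 50/17
a_4 = 2: 147/50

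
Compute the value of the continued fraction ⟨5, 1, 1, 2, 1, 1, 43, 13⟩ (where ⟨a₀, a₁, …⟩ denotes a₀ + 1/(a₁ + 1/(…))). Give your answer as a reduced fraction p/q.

Use the convergent recurrence hₖ = aₖ·hₖ₋₁ + hₖ₋₂ (and likewise for the denominators kₖ):
a_0 = 5: 5/1
a_1 = 1: 6/1
a_2 = 1: 11/2
a_3 = 2: 28/5
a_4 = 1: 39/7
a_5 = 1: 67/12
a_6 = 43: 2920/523
a_7 = 13: 38027/6811

38027/6811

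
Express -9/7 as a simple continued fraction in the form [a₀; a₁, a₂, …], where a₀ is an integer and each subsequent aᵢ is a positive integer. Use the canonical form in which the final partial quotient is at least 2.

[-2; 1, 2, 2]

Apply division with remainder until the remainder is 0:
⌊-9/7⌋ = -2, remainder 5
⌊7/5⌋ = 1, remainder 2
⌊5/2⌋ = 2, remainder 1
⌊2/1⌋ = 2, remainder 0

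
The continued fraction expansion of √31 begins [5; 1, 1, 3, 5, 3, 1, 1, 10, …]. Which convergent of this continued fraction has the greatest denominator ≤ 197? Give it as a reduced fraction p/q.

863/155

a_0 = 5: 5/1  (≤ bound)
a_1 = 1: 6/1  (≤ bound)
a_2 = 1: 11/2  (≤ bound)
a_3 = 3: 39/7  (≤ bound)
a_4 = 5: 206/37  (≤ bound)
a_5 = 3: 657/118  (≤ bound)
a_6 = 1: 863/155  (≤ bound)
a_7 = 1: 1520/273  (> 197, stop)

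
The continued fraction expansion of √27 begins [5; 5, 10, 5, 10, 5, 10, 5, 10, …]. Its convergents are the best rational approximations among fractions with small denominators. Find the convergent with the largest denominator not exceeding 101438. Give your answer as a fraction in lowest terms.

a_0 = 5: 5/1  (≤ bound)
a_1 = 5: 26/5  (≤ bound)
a_2 = 10: 265/51  (≤ bound)
a_3 = 5: 1351/260  (≤ bound)
a_4 = 10: 13775/2651  (≤ bound)
a_5 = 5: 70226/13515  (≤ bound)
a_6 = 10: 716035/137801  (> 101438, stop)

70226/13515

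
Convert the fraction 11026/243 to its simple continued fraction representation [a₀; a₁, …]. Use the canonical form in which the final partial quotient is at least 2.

[45; 2, 1, 2, 30]

11026 ÷ 243 → quotient 45, remainder 91
243 ÷ 91 → quotient 2, remainder 61
91 ÷ 61 → quotient 1, remainder 30
61 ÷ 30 → quotient 2, remainder 1
30 ÷ 1 → quotient 30, remainder 0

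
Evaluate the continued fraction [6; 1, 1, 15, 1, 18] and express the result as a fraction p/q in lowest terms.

4072/625

a_0 = 6: 6/1
a_1 = 1: 7/1
a_2 = 1: 13/2
a_3 = 15: 202/31
a_4 = 1: 215/33
a_5 = 18: 4072/625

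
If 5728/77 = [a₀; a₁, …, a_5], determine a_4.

3

⌊5728/77⌋ = 74, remainder 30
⌊77/30⌋ = 2, remainder 17
⌊30/17⌋ = 1, remainder 13
⌊17/13⌋ = 1, remainder 4
⌊13/4⌋ = 3, remainder 1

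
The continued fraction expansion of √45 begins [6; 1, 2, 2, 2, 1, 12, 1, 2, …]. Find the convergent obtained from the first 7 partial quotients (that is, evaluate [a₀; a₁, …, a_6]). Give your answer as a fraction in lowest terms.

Collapse the nested fraction from the inside out:
Start with 12.
1 + 1/(12/1) = 1 + 1/12 = 13/12
2 + 1/(13/12) = 2 + 12/13 = 38/13
2 + 1/(38/13) = 2 + 13/38 = 89/38
2 + 1/(89/38) = 2 + 38/89 = 216/89
1 + 1/(216/89) = 1 + 89/216 = 305/216
6 + 1/(305/216) = 6 + 216/305 = 2046/305

2046/305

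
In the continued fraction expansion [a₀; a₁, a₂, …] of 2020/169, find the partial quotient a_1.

Apply division with remainder until the remainder is 0:
⌊2020/169⌋ = 11, remainder 161
⌊169/161⌋ = 1, remainder 8

1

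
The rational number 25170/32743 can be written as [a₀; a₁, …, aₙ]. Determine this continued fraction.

25170 = 0·32743 + 25170, so a_0 = 0
32743 = 1·25170 + 7573, so a_1 = 1
25170 = 3·7573 + 2451, so a_2 = 3
7573 = 3·2451 + 220, so a_3 = 3
2451 = 11·220 + 31, so a_4 = 11
220 = 7·31 + 3, so a_5 = 7
31 = 10·3 + 1, so a_6 = 10
3 = 3·1 + 0, so a_7 = 3

[0; 1, 3, 3, 11, 7, 10, 3]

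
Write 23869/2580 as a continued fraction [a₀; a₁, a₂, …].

[9; 3, 1, 39, 1, 1, 3, 2]

23869 ÷ 2580 → quotient 9, remainder 649
2580 ÷ 649 → quotient 3, remainder 633
649 ÷ 633 → quotient 1, remainder 16
633 ÷ 16 → quotient 39, remainder 9
16 ÷ 9 → quotient 1, remainder 7
9 ÷ 7 → quotient 1, remainder 2
7 ÷ 2 → quotient 3, remainder 1
2 ÷ 1 → quotient 2, remainder 0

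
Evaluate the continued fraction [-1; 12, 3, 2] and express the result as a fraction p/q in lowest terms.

-79/86

Start with 2.
3 + 1/(2/1) = 3 + 1/2 = 7/2
12 + 1/(7/2) = 12 + 2/7 = 86/7
-1 + 1/(86/7) = -1 + 7/86 = -79/86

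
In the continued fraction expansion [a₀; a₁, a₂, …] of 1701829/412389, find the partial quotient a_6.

13

1701829 ÷ 412389 → quotient 4, remainder 52273
412389 ÷ 52273 → quotient 7, remainder 46478
52273 ÷ 46478 → quotient 1, remainder 5795
46478 ÷ 5795 → quotient 8, remainder 118
5795 ÷ 118 → quotient 49, remainder 13
118 ÷ 13 → quotient 9, remainder 1
13 ÷ 1 → quotient 13, remainder 0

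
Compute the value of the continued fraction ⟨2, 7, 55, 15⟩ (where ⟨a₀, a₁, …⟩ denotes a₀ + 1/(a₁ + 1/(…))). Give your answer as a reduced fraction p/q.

12420/5797

Use the convergent recurrence hₖ = aₖ·hₖ₋₁ + hₖ₋₂ (and likewise for the denominators kₖ):
a_0 = 2: 2/1
a_1 = 7: 15/7
a_2 = 55: 827/386
a_3 = 15: 12420/5797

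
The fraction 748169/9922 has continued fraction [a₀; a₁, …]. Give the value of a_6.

41

748169 = 75·9922 + 4019, so a_0 = 75
9922 = 2·4019 + 1884, so a_1 = 2
4019 = 2·1884 + 251, so a_2 = 2
1884 = 7·251 + 127, so a_3 = 7
251 = 1·127 + 124, so a_4 = 1
127 = 1·124 + 3, so a_5 = 1
124 = 41·3 + 1, so a_6 = 41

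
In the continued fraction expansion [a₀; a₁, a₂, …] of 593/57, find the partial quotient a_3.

11

593 = 10·57 + 23, so a_0 = 10
57 = 2·23 + 11, so a_1 = 2
23 = 2·11 + 1, so a_2 = 2
11 = 11·1 + 0, so a_3 = 11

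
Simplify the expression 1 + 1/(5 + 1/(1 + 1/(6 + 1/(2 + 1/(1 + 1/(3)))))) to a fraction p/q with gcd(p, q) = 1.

556/475

Start with 3.
1 + 1/(3/1) = 1 + 1/3 = 4/3
2 + 1/(4/3) = 2 + 3/4 = 11/4
6 + 1/(11/4) = 6 + 4/11 = 70/11
1 + 1/(70/11) = 1 + 11/70 = 81/70
5 + 1/(81/70) = 5 + 70/81 = 475/81
1 + 1/(475/81) = 1 + 81/475 = 556/475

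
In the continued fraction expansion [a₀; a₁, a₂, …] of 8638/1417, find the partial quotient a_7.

Repeatedly divide and take the remainder:
⌊8638/1417⌋ = 6, remainder 136
⌊1417/136⌋ = 10, remainder 57
⌊136/57⌋ = 2, remainder 22
⌊57/22⌋ = 2, remainder 13
⌊22/13⌋ = 1, remainder 9
⌊13/9⌋ = 1, remainder 4
⌊9/4⌋ = 2, remainder 1
⌊4/1⌋ = 4, remainder 0

4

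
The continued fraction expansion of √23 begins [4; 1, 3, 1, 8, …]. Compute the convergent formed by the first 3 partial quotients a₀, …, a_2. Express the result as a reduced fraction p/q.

19/4

a_0 = 4: 4/1
a_1 = 1: 5/1
a_2 = 3: 19/4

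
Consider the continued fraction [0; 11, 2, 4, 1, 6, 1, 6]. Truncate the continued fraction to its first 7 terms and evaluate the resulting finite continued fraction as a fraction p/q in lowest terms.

86/985

Start with 1.
6 + 1/(1/1) = 6 + 1/1 = 7/1
1 + 1/(7/1) = 1 + 1/7 = 8/7
4 + 1/(8/7) = 4 + 7/8 = 39/8
2 + 1/(39/8) = 2 + 8/39 = 86/39
11 + 1/(86/39) = 11 + 39/86 = 985/86
0 + 1/(985/86) = 0 + 86/985 = 86/985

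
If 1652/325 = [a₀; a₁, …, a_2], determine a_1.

12

⌊1652/325⌋ = 5, remainder 27
⌊325/27⌋ = 12, remainder 1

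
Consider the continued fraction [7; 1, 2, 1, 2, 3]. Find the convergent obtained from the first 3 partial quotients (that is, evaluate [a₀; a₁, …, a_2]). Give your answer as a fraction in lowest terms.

23/3

Start with 2.
1 + 1/(2/1) = 1 + 1/2 = 3/2
7 + 1/(3/2) = 7 + 2/3 = 23/3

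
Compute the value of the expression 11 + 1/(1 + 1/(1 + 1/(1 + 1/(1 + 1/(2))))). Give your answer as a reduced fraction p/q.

151/13

Work from the innermost term outward:
Start with 2.
1 + 1/(2/1) = 1 + 1/2 = 3/2
1 + 1/(3/2) = 1 + 2/3 = 5/3
1 + 1/(5/3) = 1 + 3/5 = 8/5
1 + 1/(8/5) = 1 + 5/8 = 13/8
11 + 1/(13/8) = 11 + 8/13 = 151/13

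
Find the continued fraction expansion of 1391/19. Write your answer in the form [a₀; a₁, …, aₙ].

[73; 4, 1, 3]

Repeatedly divide and take the remainder:
1391 ÷ 19 → quotient 73, remainder 4
19 ÷ 4 → quotient 4, remainder 3
4 ÷ 3 → quotient 1, remainder 1
3 ÷ 1 → quotient 3, remainder 0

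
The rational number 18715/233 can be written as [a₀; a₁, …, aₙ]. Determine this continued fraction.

Repeatedly divide and take the remainder:
⌊18715/233⌋ = 80, remainder 75
⌊233/75⌋ = 3, remainder 8
⌊75/8⌋ = 9, remainder 3
⌊8/3⌋ = 2, remainder 2
⌊3/2⌋ = 1, remainder 1
⌊2/1⌋ = 2, remainder 0

[80; 3, 9, 2, 1, 2]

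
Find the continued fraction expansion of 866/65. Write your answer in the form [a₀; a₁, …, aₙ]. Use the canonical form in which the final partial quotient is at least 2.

Repeatedly divide and take the remainder:
⌊866/65⌋ = 13, remainder 21
⌊65/21⌋ = 3, remainder 2
⌊21/2⌋ = 10, remainder 1
⌊2/1⌋ = 2, remainder 0

[13; 3, 10, 2]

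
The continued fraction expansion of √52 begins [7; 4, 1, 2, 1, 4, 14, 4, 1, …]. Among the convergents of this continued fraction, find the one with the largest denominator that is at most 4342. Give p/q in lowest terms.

List convergents until the denominator exceeds the bound:
a_0 = 7: 7/1  (≤ bound)
a_1 = 4: 29/4  (≤ bound)
a_2 = 1: 36/5  (≤ bound)
a_3 = 2: 101/14  (≤ bound)
a_4 = 1: 137/19  (≤ bound)
a_5 = 4: 649/90  (≤ bound)
a_6 = 14: 9223/1279  (≤ bound)
a_7 = 4: 37541/5206  (> 4342, stop)

9223/1279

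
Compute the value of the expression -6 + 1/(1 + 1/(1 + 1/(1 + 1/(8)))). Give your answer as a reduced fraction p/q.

Use the convergent recurrence hₖ = aₖ·hₖ₋₁ + hₖ₋₂ (and likewise for the denominators kₖ):
a_0 = -6: -6/1
a_1 = 1: -5/1
a_2 = 1: -11/2
a_3 = 1: -16/3
a_4 = 8: -139/26

-139/26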